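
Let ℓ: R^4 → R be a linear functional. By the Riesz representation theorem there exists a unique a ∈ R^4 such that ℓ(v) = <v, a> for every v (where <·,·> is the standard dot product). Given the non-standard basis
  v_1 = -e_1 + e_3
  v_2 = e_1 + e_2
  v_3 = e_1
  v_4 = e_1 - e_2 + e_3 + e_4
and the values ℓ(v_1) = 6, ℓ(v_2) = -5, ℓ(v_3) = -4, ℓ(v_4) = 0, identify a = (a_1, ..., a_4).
a = (-4, -1, 2, 1)

Write a = (a_1, ..., a_4) in the standard basis. For each basis vector v_i, ℓ(v_i) = <v_i, a> is a linear equation in the a_j's. Collect the n equations into a matrix system V a = ℓ, where row i of V is v_i (expressed in the standard basis). Since V is invertible (lower-triangular with 1s on the diagonal, up to permutation), solve by back-substitution:
  V =
[[-1, 0, 1, 0],
 [1, 1, 0, 0],
 [1, 0, 0, 0],
 [1, -1, 1, 1]]
  V a = (6, -5, -4, 0)
Solving gives a = (-4, -1, 2, 1).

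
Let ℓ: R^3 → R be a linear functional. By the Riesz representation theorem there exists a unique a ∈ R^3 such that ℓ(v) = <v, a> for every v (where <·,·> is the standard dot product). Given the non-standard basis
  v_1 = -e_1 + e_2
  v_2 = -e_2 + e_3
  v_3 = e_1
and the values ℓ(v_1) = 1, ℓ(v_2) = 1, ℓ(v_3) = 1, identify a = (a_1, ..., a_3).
a = (1, 2, 3)

Write a = (a_1, ..., a_3) in the standard basis. For each basis vector v_i, ℓ(v_i) = <v_i, a> is a linear equation in the a_j's. Collect the n equations into a matrix system V a = ℓ, where row i of V is v_i (expressed in the standard basis). Since V is invertible (lower-triangular with 1s on the diagonal, up to permutation), solve by back-substitution:
  V =
[[-1, 1, 0],
 [0, -1, 1],
 [1, 0, 0]]
  V a = (1, 1, 1)
Solving gives a = (1, 2, 3).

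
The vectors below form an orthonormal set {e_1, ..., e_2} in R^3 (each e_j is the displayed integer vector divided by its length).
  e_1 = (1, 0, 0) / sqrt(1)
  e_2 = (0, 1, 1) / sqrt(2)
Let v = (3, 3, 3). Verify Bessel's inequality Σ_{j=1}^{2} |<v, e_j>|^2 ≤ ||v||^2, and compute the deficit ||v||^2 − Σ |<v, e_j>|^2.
Σ |<v, e_j>|^2 = 27; ||v||^2 = 27; deficit = 0

Write each e_j = u_j / sqrt(<u_j, u_j>) where u_j is the displayed integer vector. Then <v, e_j> = <v, u_j> / sqrt(<u_j, u_j>), so |<v, e_j>|^2 = <v, u_j>^2 / <u_j, u_j>.
Coefficients: <v, e_1> = 3/sqrt(1), <v, e_2> = 6/sqrt(2).
Square and sum: Σ |<v, e_j>|^2 = 27.
Compute ||v||^2 = v·v = 27.
Deficit = 27 − 27 = 0 ≥ 0, confirming Bessel's inequality. (The deficit equals ||v − Σ <v,e_j> e_j||^2, the squared distance from v to span{e_j}.)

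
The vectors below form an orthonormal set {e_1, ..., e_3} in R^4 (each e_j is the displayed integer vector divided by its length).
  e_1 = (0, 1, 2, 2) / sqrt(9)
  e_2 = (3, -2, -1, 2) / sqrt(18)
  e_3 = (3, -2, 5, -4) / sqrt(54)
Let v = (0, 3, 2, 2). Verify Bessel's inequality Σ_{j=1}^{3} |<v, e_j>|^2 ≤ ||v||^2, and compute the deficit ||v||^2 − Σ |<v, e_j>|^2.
Σ |<v, e_j>|^2 = 395/27; ||v||^2 = 17; deficit = 64/27

Write each e_j = u_j / sqrt(<u_j, u_j>) where u_j is the displayed integer vector. Then <v, e_j> = <v, u_j> / sqrt(<u_j, u_j>), so |<v, e_j>|^2 = <v, u_j>^2 / <u_j, u_j>.
Coefficients: <v, e_1> = 11/sqrt(9), <v, e_2> = -4/sqrt(18), <v, e_3> = -4/sqrt(54).
Square and sum: Σ |<v, e_j>|^2 = 395/27.
Compute ||v||^2 = v·v = 17.
Deficit = 17 − 395/27 = 64/27 ≥ 0, confirming Bessel's inequality. (The deficit equals ||v − Σ <v,e_j> e_j||^2, the squared distance from v to span{e_j}.)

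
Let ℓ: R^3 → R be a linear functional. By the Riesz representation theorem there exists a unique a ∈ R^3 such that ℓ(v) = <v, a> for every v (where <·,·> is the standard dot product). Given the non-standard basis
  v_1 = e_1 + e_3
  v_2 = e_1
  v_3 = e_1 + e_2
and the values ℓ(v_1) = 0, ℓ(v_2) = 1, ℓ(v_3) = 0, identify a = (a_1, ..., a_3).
a = (1, -1, -1)

Write a = (a_1, ..., a_3) in the standard basis. For each basis vector v_i, ℓ(v_i) = <v_i, a> is a linear equation in the a_j's. Collect the n equations into a matrix system V a = ℓ, where row i of V is v_i (expressed in the standard basis). Since V is invertible (lower-triangular with 1s on the diagonal, up to permutation), solve by back-substitution:
  V =
[[1, 0, 1],
 [1, 0, 0],
 [1, 1, 0]]
  V a = (0, 1, 0)
Solving gives a = (1, -1, -1).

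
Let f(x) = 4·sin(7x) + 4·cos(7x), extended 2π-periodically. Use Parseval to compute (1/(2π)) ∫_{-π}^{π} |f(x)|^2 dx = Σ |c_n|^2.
Σ |c_n|^2 = 16

Expand |f|^2 and use orthogonality of {sin(nx), cos(mx)} on [-π, π]:
  ∫_{-π}^{π} sin(nx)^2 dx = π, ∫ cos(mx)^2 dx = π, and cross terms integrate to 0.
So ∫_{-π}^{π} f(x)^2 dx = 4^2 · π + 4^2 · π = (16 + 16)π.
Divide by 2π: (16 + 16)/2 = 16.
By Parseval, this equals Σ |c_n|^2.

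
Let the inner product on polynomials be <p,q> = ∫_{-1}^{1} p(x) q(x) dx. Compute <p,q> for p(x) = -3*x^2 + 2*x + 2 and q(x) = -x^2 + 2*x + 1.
<p,q> = 68/15

Expand the product: p(x)·q(x) = 3*x^4 - 8*x^3 - x^2 + 6*x + 2.
∫_{-1}^{1} of each monomial x^k gives [2/(k+1) if k even, 0 if k odd]. Integrating term-by-term (or equivalently evaluating the antiderivative F(x) = 3*x^5/5 - 2*x^4 - x^3/3 + 3*x^2 + 2*x at the endpoints):
  F(1) − F(−1) = 49/15 − (-19/15) = 68/15.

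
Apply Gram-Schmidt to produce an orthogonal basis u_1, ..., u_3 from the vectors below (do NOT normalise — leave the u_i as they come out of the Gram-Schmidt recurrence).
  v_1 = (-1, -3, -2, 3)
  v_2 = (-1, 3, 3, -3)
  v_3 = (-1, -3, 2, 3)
Orthogonal basis:
  u_1 = (-1, -3, -2, 3)
  u_2 = (-2, 0, 1, 0)
  u_3 = (144/115, -24/23, 288/115, 24/23)

Apply the Gram-Schmidt recurrence
  u_1 = v_1
  u_i = v_i − Σ_{j<i} ((v_i · u_j) / (u_j · u_j)) · u_j.

Step by step this gives:
  u_1 = (-1, -3, -2, 3)
  u_2 = (-2, 0, 1, 0)
  u_3 = (144/115, -24/23, 288/115, 24/23)

Orthogonality check:
  u_2 · u_1 = 0 (should be 0)
  u_3 · u_1 = 0 (should be 0)
  u_3 · u_2 = 0 (should be 0)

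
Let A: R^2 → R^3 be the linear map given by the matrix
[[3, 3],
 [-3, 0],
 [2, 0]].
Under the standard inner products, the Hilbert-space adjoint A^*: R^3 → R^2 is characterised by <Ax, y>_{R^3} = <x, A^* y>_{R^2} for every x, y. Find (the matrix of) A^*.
A^* = A^T =
[[3, -3, 2],
 [3, 0, 0]]

For real matrices with standard dot products, the defining identity <Ax, y> = <x, A^* y> gives (Ax)^T y = x^T (A^*) y, i.e. x^T A^T y = x^T (A^*) y. Since this holds for all x, y, we must have A^* = A^T. Therefore
A^* =
[[3, -3, 2],
 [3, 0, 0]].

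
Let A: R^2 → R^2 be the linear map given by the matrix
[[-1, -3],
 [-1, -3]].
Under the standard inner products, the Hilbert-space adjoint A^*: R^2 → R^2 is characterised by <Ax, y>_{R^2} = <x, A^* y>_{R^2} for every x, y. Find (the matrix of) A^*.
A^* = A^T =
[[-1, -1],
 [-3, -3]]

For real matrices with standard dot products, the defining identity <Ax, y> = <x, A^* y> gives (Ax)^T y = x^T (A^*) y, i.e. x^T A^T y = x^T (A^*) y. Since this holds for all x, y, we must have A^* = A^T. Therefore
A^* =
[[-1, -1],
 [-3, -3]].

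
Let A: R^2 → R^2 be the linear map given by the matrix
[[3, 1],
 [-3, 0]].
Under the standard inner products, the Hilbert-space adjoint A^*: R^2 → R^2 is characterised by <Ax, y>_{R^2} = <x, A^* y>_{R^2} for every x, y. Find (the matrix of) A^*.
A^* = A^T =
[[3, -3],
 [1, 0]]

For real matrices with standard dot products, the defining identity <Ax, y> = <x, A^* y> gives (Ax)^T y = x^T (A^*) y, i.e. x^T A^T y = x^T (A^*) y. Since this holds for all x, y, we must have A^* = A^T. Therefore
A^* =
[[3, -3],
 [1, 0]].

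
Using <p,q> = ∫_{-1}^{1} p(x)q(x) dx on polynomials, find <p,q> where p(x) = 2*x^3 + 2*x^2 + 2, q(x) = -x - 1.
<p,q> = -92/15

Expand the product: p(x)·q(x) = -2*x^4 - 4*x^3 - 2*x^2 - 2*x - 2.
∫_{-1}^{1} of each monomial x^k gives [2/(k+1) if k even, 0 if k odd]. Integrating term-by-term (or equivalently evaluating the antiderivative F(x) = -2*x^5/5 - x^4 - 2*x^3/3 - x^2 - 2*x at the endpoints):
  F(1) − F(−1) = -76/15 − (16/15) = -92/15.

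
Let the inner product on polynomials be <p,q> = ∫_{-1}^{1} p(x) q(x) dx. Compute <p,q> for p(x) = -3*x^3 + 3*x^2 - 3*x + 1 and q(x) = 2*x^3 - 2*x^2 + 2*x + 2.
<p,q> = -656/105

Expand the product: p(x)·q(x) = -6*x^6 + 12*x^5 - 18*x^4 + 8*x^3 - 2*x^2 - 4*x + 2.
∫_{-1}^{1} of each monomial x^k gives [2/(k+1) if k even, 0 if k odd]. Integrating term-by-term (or equivalently evaluating the antiderivative F(x) = -6*x^7/7 + 2*x^6 - 18*x^5/5 + 2*x^4 - 2*x^3/3 - 2*x^2 + 2*x at the endpoints):
  F(1) − F(−1) = -118/105 − (538/105) = -656/105.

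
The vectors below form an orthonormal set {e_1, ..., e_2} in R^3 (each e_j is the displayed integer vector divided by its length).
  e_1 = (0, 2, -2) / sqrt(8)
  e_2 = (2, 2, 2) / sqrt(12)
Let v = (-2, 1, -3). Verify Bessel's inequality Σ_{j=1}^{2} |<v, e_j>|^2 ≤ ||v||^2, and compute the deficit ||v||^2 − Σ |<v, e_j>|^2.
Σ |<v, e_j>|^2 = 40/3; ||v||^2 = 14; deficit = 2/3

Write each e_j = u_j / sqrt(<u_j, u_j>) where u_j is the displayed integer vector. Then <v, e_j> = <v, u_j> / sqrt(<u_j, u_j>), so |<v, e_j>|^2 = <v, u_j>^2 / <u_j, u_j>.
Coefficients: <v, e_1> = 8/sqrt(8), <v, e_2> = -8/sqrt(12).
Square and sum: Σ |<v, e_j>|^2 = 40/3.
Compute ||v||^2 = v·v = 14.
Deficit = 14 − 40/3 = 2/3 ≥ 0, confirming Bessel's inequality. (The deficit equals ||v − Σ <v,e_j> e_j||^2, the squared distance from v to span{e_j}.)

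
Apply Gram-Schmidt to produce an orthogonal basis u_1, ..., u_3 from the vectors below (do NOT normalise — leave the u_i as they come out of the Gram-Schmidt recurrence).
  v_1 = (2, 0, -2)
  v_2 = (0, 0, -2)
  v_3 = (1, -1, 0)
Orthogonal basis:
  u_1 = (2, 0, -2)
  u_2 = (-1, 0, -1)
  u_3 = (0, -1, 0)

Apply the Gram-Schmidt recurrence
  u_1 = v_1
  u_i = v_i − Σ_{j<i} ((v_i · u_j) / (u_j · u_j)) · u_j.

Step by step this gives:
  u_1 = (2, 0, -2)
  u_2 = (-1, 0, -1)
  u_3 = (0, -1, 0)

Orthogonality check:
  u_2 · u_1 = 0 (should be 0)
  u_3 · u_1 = 0 (should be 0)
  u_3 · u_2 = 0 (should be 0)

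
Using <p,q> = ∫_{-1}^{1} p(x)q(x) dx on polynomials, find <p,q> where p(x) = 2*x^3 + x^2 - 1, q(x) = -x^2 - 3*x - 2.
<p,q> = 8/15

Expand the product: p(x)·q(x) = -2*x^5 - 7*x^4 - 7*x^3 - x^2 + 3*x + 2.
∫_{-1}^{1} of each monomial x^k gives [2/(k+1) if k even, 0 if k odd]. Integrating term-by-term (or equivalently evaluating the antiderivative F(x) = -x^6/3 - 7*x^5/5 - 7*x^4/4 - x^3/3 + 3*x^2/2 + 2*x at the endpoints):
  F(1) − F(−1) = -19/60 − (-17/20) = 8/15.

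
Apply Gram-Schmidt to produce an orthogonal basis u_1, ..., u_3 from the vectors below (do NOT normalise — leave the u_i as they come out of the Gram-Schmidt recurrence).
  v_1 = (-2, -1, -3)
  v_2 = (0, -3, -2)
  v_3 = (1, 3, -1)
Orthogonal basis:
  u_1 = (-2, -1, -3)
  u_2 = (9/7, -33/14, -1/14)
  u_3 = (175/101, 100/101, -150/101)

Apply the Gram-Schmidt recurrence
  u_1 = v_1
  u_i = v_i − Σ_{j<i} ((v_i · u_j) / (u_j · u_j)) · u_j.

Step by step this gives:
  u_1 = (-2, -1, -3)
  u_2 = (9/7, -33/14, -1/14)
  u_3 = (175/101, 100/101, -150/101)

Orthogonality check:
  u_2 · u_1 = 0 (should be 0)
  u_3 · u_1 = 0 (should be 0)
  u_3 · u_2 = 0 (should be 0)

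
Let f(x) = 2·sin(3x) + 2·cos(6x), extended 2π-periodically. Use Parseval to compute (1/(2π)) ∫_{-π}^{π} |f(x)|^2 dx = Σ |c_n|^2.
Σ |c_n|^2 = 4

Expand |f|^2 and use orthogonality of {sin(nx), cos(mx)} on [-π, π]:
  ∫_{-π}^{π} sin(nx)^2 dx = π, ∫ cos(mx)^2 dx = π, and cross terms integrate to 0.
So ∫_{-π}^{π} f(x)^2 dx = 2^2 · π + 2^2 · π = (4 + 4)π.
Divide by 2π: (4 + 4)/2 = 4.
By Parseval, this equals Σ |c_n|^2.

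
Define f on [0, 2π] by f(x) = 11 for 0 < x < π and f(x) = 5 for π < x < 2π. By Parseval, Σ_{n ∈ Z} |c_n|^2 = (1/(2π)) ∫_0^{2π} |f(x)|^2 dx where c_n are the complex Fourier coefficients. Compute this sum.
Σ |c_n|^2 = 73

Parseval equates the L^2 energy of f (normalised by 1/(2π)) with the ℓ^2 sum of its Fourier coefficients: (1/(2π)) ∫_0^{2π} |f|^2 = Σ |c_n|^2.
Compute the left side: (1/(2π)) [∫_0^π 11^2 dx + ∫_π^{2π} 5^2 dx] = (1/(2π)) · (121π + 25π) = (121 + 25)/2 = 73.
So Σ_{n ∈ Z} |c_n|^2 = 73.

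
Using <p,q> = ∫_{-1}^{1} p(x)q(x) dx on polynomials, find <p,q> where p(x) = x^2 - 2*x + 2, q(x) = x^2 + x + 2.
<p,q> = 146/15

Expand the product: p(x)·q(x) = x^4 - x^3 + 2*x^2 - 2*x + 4.
∫_{-1}^{1} of each monomial x^k gives [2/(k+1) if k even, 0 if k odd]. Integrating term-by-term (or equivalently evaluating the antiderivative F(x) = x^5/5 - x^4/4 + 2*x^3/3 - x^2 + 4*x at the endpoints):
  F(1) − F(−1) = 217/60 − (-367/60) = 146/15.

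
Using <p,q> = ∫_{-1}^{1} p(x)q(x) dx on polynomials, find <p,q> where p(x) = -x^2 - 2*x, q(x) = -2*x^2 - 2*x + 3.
<p,q> = 22/15

Expand the product: p(x)·q(x) = 2*x^4 + 6*x^3 + x^2 - 6*x.
∫_{-1}^{1} of each monomial x^k gives [2/(k+1) if k even, 0 if k odd]. Integrating term-by-term (or equivalently evaluating the antiderivative F(x) = 2*x^5/5 + 3*x^4/2 + x^3/3 - 3*x^2 at the endpoints):
  F(1) − F(−1) = -23/30 − (-67/30) = 22/15.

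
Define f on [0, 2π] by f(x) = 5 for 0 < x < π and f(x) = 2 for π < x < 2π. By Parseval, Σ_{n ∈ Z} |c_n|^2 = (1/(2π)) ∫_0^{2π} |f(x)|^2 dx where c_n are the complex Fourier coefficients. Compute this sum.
Σ |c_n|^2 = 29/2

Parseval equates the L^2 energy of f (normalised by 1/(2π)) with the ℓ^2 sum of its Fourier coefficients: (1/(2π)) ∫_0^{2π} |f|^2 = Σ |c_n|^2.
Compute the left side: (1/(2π)) [∫_0^π 5^2 dx + ∫_π^{2π} 2^2 dx] = (1/(2π)) · (25π + 4π) = (25 + 4)/2 = 29/2.
So Σ_{n ∈ Z} |c_n|^2 = 29/2.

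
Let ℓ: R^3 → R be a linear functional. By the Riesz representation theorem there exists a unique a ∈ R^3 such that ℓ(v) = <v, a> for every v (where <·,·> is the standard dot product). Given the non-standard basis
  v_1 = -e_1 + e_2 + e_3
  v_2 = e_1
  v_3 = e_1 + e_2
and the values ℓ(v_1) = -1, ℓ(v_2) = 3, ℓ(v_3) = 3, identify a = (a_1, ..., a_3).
a = (3, 0, 2)

Write a = (a_1, ..., a_3) in the standard basis. For each basis vector v_i, ℓ(v_i) = <v_i, a> is a linear equation in the a_j's. Collect the n equations into a matrix system V a = ℓ, where row i of V is v_i (expressed in the standard basis). Since V is invertible (lower-triangular with 1s on the diagonal, up to permutation), solve by back-substitution:
  V =
[[-1, 1, 1],
 [1, 0, 0],
 [1, 1, 0]]
  V a = (-1, 3, 3)
Solving gives a = (3, 0, 2).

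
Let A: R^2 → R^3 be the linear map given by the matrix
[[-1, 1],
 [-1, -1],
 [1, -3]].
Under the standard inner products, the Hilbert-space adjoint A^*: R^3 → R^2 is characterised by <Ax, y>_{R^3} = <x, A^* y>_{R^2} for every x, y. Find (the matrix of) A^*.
A^* = A^T =
[[-1, -1, 1],
 [1, -1, -3]]

For real matrices with standard dot products, the defining identity <Ax, y> = <x, A^* y> gives (Ax)^T y = x^T (A^*) y, i.e. x^T A^T y = x^T (A^*) y. Since this holds for all x, y, we must have A^* = A^T. Therefore
A^* =
[[-1, -1, 1],
 [1, -1, -3]].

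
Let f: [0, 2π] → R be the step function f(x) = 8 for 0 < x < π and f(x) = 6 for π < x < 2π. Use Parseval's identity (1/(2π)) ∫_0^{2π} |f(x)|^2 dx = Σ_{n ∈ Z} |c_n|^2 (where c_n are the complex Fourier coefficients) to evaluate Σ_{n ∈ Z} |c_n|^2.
Σ |c_n|^2 = 50

Parseval equates the L^2 energy of f (normalised by 1/(2π)) with the ℓ^2 sum of its Fourier coefficients: (1/(2π)) ∫_0^{2π} |f|^2 = Σ |c_n|^2.
Compute the left side: (1/(2π)) [∫_0^π 8^2 dx + ∫_π^{2π} 6^2 dx] = (1/(2π)) · (64π + 36π) = (64 + 36)/2 = 50.
So Σ_{n ∈ Z} |c_n|^2 = 50.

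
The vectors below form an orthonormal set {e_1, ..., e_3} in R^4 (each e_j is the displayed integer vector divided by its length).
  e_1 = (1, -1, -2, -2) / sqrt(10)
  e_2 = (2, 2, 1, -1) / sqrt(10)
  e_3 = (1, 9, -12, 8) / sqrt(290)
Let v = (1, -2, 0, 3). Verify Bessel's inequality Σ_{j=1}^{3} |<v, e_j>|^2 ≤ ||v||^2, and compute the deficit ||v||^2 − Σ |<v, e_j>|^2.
Σ |<v, e_j>|^2 = 207/58; ||v||^2 = 14; deficit = 605/58

Write each e_j = u_j / sqrt(<u_j, u_j>) where u_j is the displayed integer vector. Then <v, e_j> = <v, u_j> / sqrt(<u_j, u_j>), so |<v, e_j>|^2 = <v, u_j>^2 / <u_j, u_j>.
Coefficients: <v, e_1> = -3/sqrt(10), <v, e_2> = -5/sqrt(10), <v, e_3> = 7/sqrt(290).
Square and sum: Σ |<v, e_j>|^2 = 207/58.
Compute ||v||^2 = v·v = 14.
Deficit = 14 − 207/58 = 605/58 ≥ 0, confirming Bessel's inequality. (The deficit equals ||v − Σ <v,e_j> e_j||^2, the squared distance from v to span{e_j}.)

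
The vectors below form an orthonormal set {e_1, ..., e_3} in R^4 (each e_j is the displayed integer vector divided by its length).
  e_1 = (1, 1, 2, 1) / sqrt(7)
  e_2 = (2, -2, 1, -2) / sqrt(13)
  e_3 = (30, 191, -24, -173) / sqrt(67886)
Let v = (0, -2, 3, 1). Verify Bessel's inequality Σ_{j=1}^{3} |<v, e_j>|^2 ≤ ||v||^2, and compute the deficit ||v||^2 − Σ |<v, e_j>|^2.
Σ |<v, e_j>|^2 = 8419/746; ||v||^2 = 14; deficit = 2025/746

Write each e_j = u_j / sqrt(<u_j, u_j>) where u_j is the displayed integer vector. Then <v, e_j> = <v, u_j> / sqrt(<u_j, u_j>), so |<v, e_j>|^2 = <v, u_j>^2 / <u_j, u_j>.
Coefficients: <v, e_1> = 5/sqrt(7), <v, e_2> = 5/sqrt(13), <v, e_3> = -627/sqrt(67886).
Square and sum: Σ |<v, e_j>|^2 = 8419/746.
Compute ||v||^2 = v·v = 14.
Deficit = 14 − 8419/746 = 2025/746 ≥ 0, confirming Bessel's inequality. (The deficit equals ||v − Σ <v,e_j> e_j||^2, the squared distance from v to span{e_j}.)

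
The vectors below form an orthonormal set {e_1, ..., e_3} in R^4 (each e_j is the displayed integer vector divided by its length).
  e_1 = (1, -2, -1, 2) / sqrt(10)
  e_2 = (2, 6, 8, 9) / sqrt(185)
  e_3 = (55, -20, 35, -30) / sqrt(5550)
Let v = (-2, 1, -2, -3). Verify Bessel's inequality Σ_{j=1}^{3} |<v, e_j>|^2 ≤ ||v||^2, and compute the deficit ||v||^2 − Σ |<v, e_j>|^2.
Σ |<v, e_j>|^2 = 53/3; ||v||^2 = 18; deficit = 1/3

Write each e_j = u_j / sqrt(<u_j, u_j>) where u_j is the displayed integer vector. Then <v, e_j> = <v, u_j> / sqrt(<u_j, u_j>), so |<v, e_j>|^2 = <v, u_j>^2 / <u_j, u_j>.
Coefficients: <v, e_1> = -8/sqrt(10), <v, e_2> = -41/sqrt(185), <v, e_3> = -110/sqrt(5550).
Square and sum: Σ |<v, e_j>|^2 = 53/3.
Compute ||v||^2 = v·v = 18.
Deficit = 18 − 53/3 = 1/3 ≥ 0, confirming Bessel's inequality. (The deficit equals ||v − Σ <v,e_j> e_j||^2, the squared distance from v to span{e_j}.)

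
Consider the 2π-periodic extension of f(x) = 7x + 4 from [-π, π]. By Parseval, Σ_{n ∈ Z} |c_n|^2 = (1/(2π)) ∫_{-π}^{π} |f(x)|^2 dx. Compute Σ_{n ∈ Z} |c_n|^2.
Σ |c_n|^2 = 49π^2/3 + 16

Expand and integrate term by term over [-π, π]:
  ∫ (7x)^2 dx = 49·(2π^3/3); ∫ 2·7·(4)·x dx = 0 (odd integrand); ∫ 4^2 dx = 16·2π.
So (1/(2π)) ∫_{-π}^{π} (7x + 4)^2 dx = 49π^2/3 + 16 = 49π^2/3 + 16.
Parseval ⇒ Σ |c_n|^2 = 49π^2/3 + 16.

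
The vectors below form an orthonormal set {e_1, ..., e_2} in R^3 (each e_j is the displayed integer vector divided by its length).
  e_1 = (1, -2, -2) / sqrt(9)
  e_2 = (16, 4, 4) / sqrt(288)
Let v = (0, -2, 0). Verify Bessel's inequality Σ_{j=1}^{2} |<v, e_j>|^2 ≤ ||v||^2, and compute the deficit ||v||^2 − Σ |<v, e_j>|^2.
Σ |<v, e_j>|^2 = 2; ||v||^2 = 4; deficit = 2

Write each e_j = u_j / sqrt(<u_j, u_j>) where u_j is the displayed integer vector. Then <v, e_j> = <v, u_j> / sqrt(<u_j, u_j>), so |<v, e_j>|^2 = <v, u_j>^2 / <u_j, u_j>.
Coefficients: <v, e_1> = 4/sqrt(9), <v, e_2> = -8/sqrt(288).
Square and sum: Σ |<v, e_j>|^2 = 2.
Compute ||v||^2 = v·v = 4.
Deficit = 4 − 2 = 2 ≥ 0, confirming Bessel's inequality. (The deficit equals ||v − Σ <v,e_j> e_j||^2, the squared distance from v to span{e_j}.)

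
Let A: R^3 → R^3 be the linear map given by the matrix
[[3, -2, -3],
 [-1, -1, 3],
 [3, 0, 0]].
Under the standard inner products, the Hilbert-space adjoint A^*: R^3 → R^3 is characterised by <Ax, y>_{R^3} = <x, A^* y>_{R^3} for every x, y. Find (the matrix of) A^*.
A^* = A^T =
[[3, -1, 3],
 [-2, -1, 0],
 [-3, 3, 0]]

For real matrices with standard dot products, the defining identity <Ax, y> = <x, A^* y> gives (Ax)^T y = x^T (A^*) y, i.e. x^T A^T y = x^T (A^*) y. Since this holds for all x, y, we must have A^* = A^T. Therefore
A^* =
[[3, -1, 3],
 [-2, -1, 0],
 [-3, 3, 0]].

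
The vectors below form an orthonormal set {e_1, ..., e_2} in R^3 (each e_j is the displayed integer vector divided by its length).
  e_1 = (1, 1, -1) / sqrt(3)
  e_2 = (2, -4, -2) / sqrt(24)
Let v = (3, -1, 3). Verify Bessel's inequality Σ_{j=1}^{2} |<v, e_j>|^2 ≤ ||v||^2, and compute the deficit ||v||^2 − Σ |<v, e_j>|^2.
Σ |<v, e_j>|^2 = 1; ||v||^2 = 19; deficit = 18

Write each e_j = u_j / sqrt(<u_j, u_j>) where u_j is the displayed integer vector. Then <v, e_j> = <v, u_j> / sqrt(<u_j, u_j>), so |<v, e_j>|^2 = <v, u_j>^2 / <u_j, u_j>.
Coefficients: <v, e_1> = -1/sqrt(3), <v, e_2> = 4/sqrt(24).
Square and sum: Σ |<v, e_j>|^2 = 1.
Compute ||v||^2 = v·v = 19.
Deficit = 19 − 1 = 18 ≥ 0, confirming Bessel's inequality. (The deficit equals ||v − Σ <v,e_j> e_j||^2, the squared distance from v to span{e_j}.)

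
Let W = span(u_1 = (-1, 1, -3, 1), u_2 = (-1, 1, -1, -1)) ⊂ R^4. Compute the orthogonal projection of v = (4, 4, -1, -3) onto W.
proj_W(v) = (-1, 1, 0, -2)

Set up U = [u_1 | ... | u_2] ∈ R^(4×2). The projector onto W = col(U) is P = U (U^T U)^(-1) U^T.
Compute U^T U =
  [12, 4]
  [4, 4],
and U^T v = (0, 4).
Solve U^T U · c = U^T v for the coefficients: c = (-1/2, 3/2). The projection is proj_W(v) = U c.
Check: (v - proj_W(v)) · u_1 = 0  (should be 0).
Check: (v - proj_W(v)) · u_2 = 0  (should be 0).
Result: proj_W(v) = (-1, 1, 0, -2).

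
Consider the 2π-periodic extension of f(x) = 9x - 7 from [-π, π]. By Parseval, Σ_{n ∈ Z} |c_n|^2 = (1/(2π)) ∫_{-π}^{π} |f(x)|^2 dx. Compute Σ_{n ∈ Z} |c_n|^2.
Σ |c_n|^2 = 27π^2 + 49

Expand and integrate term by term over [-π, π]:
  ∫ (9x)^2 dx = 81·(2π^3/3); ∫ 2·9·(-7)·x dx = 0 (odd integrand); ∫ (-7)^2 dx = 49·2π.
So (1/(2π)) ∫_{-π}^{π} (9x - 7)^2 dx = 81π^2/3 + 49 = 27π^2 + 49.
Parseval ⇒ Σ |c_n|^2 = 27π^2 + 49.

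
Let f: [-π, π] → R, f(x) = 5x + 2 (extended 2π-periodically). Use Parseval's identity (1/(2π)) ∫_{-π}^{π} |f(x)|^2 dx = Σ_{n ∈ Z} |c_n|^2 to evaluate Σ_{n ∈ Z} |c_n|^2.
Σ |c_n|^2 = 25π^2/3 + 4

Expand and integrate term by term over [-π, π]:
  ∫ (5x)^2 dx = 25·(2π^3/3); ∫ 2·5·(2)·x dx = 0 (odd integrand); ∫ 2^2 dx = 4·2π.
So (1/(2π)) ∫_{-π}^{π} (5x + 2)^2 dx = 25π^2/3 + 4 = 25π^2/3 + 4.
Parseval ⇒ Σ |c_n|^2 = 25π^2/3 + 4.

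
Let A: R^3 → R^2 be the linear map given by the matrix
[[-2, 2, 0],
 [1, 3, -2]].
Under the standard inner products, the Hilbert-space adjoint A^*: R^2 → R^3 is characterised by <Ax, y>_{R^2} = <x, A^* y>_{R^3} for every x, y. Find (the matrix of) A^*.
A^* = A^T =
[[-2, 1],
 [2, 3],
 [0, -2]]

For real matrices with standard dot products, the defining identity <Ax, y> = <x, A^* y> gives (Ax)^T y = x^T (A^*) y, i.e. x^T A^T y = x^T (A^*) y. Since this holds for all x, y, we must have A^* = A^T. Therefore
A^* =
[[-2, 1],
 [2, 3],
 [0, -2]].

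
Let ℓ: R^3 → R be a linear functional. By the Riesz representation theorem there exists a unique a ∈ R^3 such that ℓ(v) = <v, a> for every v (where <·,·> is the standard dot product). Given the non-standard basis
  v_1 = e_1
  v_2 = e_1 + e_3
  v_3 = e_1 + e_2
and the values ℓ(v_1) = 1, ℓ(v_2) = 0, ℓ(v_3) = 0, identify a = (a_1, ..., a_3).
a = (1, -1, -1)

Write a = (a_1, ..., a_3) in the standard basis. For each basis vector v_i, ℓ(v_i) = <v_i, a> is a linear equation in the a_j's. Collect the n equations into a matrix system V a = ℓ, where row i of V is v_i (expressed in the standard basis). Since V is invertible (lower-triangular with 1s on the diagonal, up to permutation), solve by back-substitution:
  V =
[[1, 0, 0],
 [1, 0, 1],
 [1, 1, 0]]
  V a = (1, 0, 0)
Solving gives a = (1, -1, -1).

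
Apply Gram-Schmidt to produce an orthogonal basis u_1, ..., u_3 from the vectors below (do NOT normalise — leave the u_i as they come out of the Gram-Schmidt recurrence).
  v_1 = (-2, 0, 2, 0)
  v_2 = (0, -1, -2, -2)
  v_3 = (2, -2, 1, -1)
Orthogonal basis:
  u_1 = (-2, 0, 2, 0)
  u_2 = (-1, -1, -1, -2)
  u_3 = (23/14, -13/7, 23/14, -5/7)

Apply the Gram-Schmidt recurrence
  u_1 = v_1
  u_i = v_i − Σ_{j<i} ((v_i · u_j) / (u_j · u_j)) · u_j.

Step by step this gives:
  u_1 = (-2, 0, 2, 0)
  u_2 = (-1, -1, -1, -2)
  u_3 = (23/14, -13/7, 23/14, -5/7)

Orthogonality check:
  u_2 · u_1 = 0 (should be 0)
  u_3 · u_1 = 0 (should be 0)
  u_3 · u_2 = 0 (should be 0)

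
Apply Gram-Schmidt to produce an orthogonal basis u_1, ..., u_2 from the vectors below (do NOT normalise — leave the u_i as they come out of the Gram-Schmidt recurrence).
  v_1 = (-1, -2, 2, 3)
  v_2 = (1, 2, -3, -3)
Orthogonal basis:
  u_1 = (-1, -2, 2, 3)
  u_2 = (-1/9, -2/9, -7/9, 1/3)

Apply the Gram-Schmidt recurrence
  u_1 = v_1
  u_i = v_i − Σ_{j<i} ((v_i · u_j) / (u_j · u_j)) · u_j.

Step by step this gives:
  u_1 = (-1, -2, 2, 3)
  u_2 = (-1/9, -2/9, -7/9, 1/3)

Orthogonality check:
  u_2 · u_1 = 0 (should be 0)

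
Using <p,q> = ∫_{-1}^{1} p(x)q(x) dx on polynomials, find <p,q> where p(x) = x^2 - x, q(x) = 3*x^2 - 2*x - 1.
<p,q> = 28/15

Expand the product: p(x)·q(x) = 3*x^4 - 5*x^3 + x^2 + x.
∫_{-1}^{1} of each monomial x^k gives [2/(k+1) if k even, 0 if k odd]. Integrating term-by-term (or equivalently evaluating the antiderivative F(x) = 3*x^5/5 - 5*x^4/4 + x^3/3 + x^2/2 at the endpoints):
  F(1) − F(−1) = 11/60 − (-101/60) = 28/15.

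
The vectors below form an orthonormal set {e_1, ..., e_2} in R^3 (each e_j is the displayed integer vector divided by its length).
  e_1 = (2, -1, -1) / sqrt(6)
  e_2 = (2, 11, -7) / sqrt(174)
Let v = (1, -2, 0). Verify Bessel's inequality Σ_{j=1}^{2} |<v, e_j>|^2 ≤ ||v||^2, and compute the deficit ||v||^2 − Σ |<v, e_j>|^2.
Σ |<v, e_j>|^2 = 144/29; ||v||^2 = 5; deficit = 1/29

Write each e_j = u_j / sqrt(<u_j, u_j>) where u_j is the displayed integer vector. Then <v, e_j> = <v, u_j> / sqrt(<u_j, u_j>), so |<v, e_j>|^2 = <v, u_j>^2 / <u_j, u_j>.
Coefficients: <v, e_1> = 4/sqrt(6), <v, e_2> = -20/sqrt(174).
Square and sum: Σ |<v, e_j>|^2 = 144/29.
Compute ||v||^2 = v·v = 5.
Deficit = 5 − 144/29 = 1/29 ≥ 0, confirming Bessel's inequality. (The deficit equals ||v − Σ <v,e_j> e_j||^2, the squared distance from v to span{e_j}.)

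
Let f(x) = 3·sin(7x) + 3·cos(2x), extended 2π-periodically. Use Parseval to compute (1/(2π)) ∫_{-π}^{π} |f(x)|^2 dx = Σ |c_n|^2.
Σ |c_n|^2 = 9

Expand |f|^2 and use orthogonality of {sin(nx), cos(mx)} on [-π, π]:
  ∫_{-π}^{π} sin(nx)^2 dx = π, ∫ cos(mx)^2 dx = π, and cross terms integrate to 0.
So ∫_{-π}^{π} f(x)^2 dx = 3^2 · π + 3^2 · π = (9 + 9)π.
Divide by 2π: (9 + 9)/2 = 9.
By Parseval, this equals Σ |c_n|^2.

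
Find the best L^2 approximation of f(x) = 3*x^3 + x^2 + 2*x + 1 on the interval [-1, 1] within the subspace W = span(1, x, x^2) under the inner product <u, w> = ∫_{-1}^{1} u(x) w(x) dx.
g(x) = x^2 + 19*x/5 + 1

The best approximation g ∈ W is the orthogonal projection of f onto W. Writing g = a_0 + a_1 x + a_2 x^2, the coefficients solve the normal equations G · a = b where
  G_{ij} = <φ_i, φ_j> and b_i = <f, φ_i>, with φ_0 = 1, φ_1 = x, φ_2 = x^2.
G =
  [2, 0, 2/3]
  [0, 2/3, 0]
  [2/3, 0, 2/5],
b = (8/3, 38/15, 16/15).
Solving gives a_0 = 1, a_1 = 19/5, a_2 = 1, so
  g(x) = x^2 + 19*x/5 + 1.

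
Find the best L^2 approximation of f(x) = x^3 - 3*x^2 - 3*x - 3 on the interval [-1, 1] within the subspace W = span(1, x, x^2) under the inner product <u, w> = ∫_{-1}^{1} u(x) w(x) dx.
g(x) = -3*x^2 - 12*x/5 - 3

The best approximation g ∈ W is the orthogonal projection of f onto W. Writing g = a_0 + a_1 x + a_2 x^2, the coefficients solve the normal equations G · a = b where
  G_{ij} = <φ_i, φ_j> and b_i = <f, φ_i>, with φ_0 = 1, φ_1 = x, φ_2 = x^2.
G =
  [2, 0, 2/3]
  [0, 2/3, 0]
  [2/3, 0, 2/5],
b = (-8, -8/5, -16/5).
Solving gives a_0 = -3, a_1 = -12/5, a_2 = -3, so
  g(x) = -3*x^2 - 12*x/5 - 3.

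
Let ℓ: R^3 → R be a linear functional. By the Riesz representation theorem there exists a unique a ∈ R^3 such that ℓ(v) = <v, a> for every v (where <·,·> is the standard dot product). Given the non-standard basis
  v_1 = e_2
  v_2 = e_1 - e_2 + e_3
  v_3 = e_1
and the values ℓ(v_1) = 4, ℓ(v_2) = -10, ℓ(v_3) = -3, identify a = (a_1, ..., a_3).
a = (-3, 4, -3)

Write a = (a_1, ..., a_3) in the standard basis. For each basis vector v_i, ℓ(v_i) = <v_i, a> is a linear equation in the a_j's. Collect the n equations into a matrix system V a = ℓ, where row i of V is v_i (expressed in the standard basis). Since V is invertible (lower-triangular with 1s on the diagonal, up to permutation), solve by back-substitution:
  V =
[[0, 1, 0],
 [1, -1, 1],
 [1, 0, 0]]
  V a = (4, -10, -3)
Solving gives a = (-3, 4, -3).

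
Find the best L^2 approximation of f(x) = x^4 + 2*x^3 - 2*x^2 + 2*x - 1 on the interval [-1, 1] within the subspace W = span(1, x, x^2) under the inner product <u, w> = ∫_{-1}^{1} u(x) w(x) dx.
g(x) = -8*x^2/7 + 16*x/5 - 38/35

The best approximation g ∈ W is the orthogonal projection of f onto W. Writing g = a_0 + a_1 x + a_2 x^2, the coefficients solve the normal equations G · a = b where
  G_{ij} = <φ_i, φ_j> and b_i = <f, φ_i>, with φ_0 = 1, φ_1 = x, φ_2 = x^2.
G =
  [2, 0, 2/3]
  [0, 2/3, 0]
  [2/3, 0, 2/5],
b = (-44/15, 32/15, -124/105).
Solving gives a_0 = -38/35, a_1 = 16/5, a_2 = -8/7, so
  g(x) = -8*x^2/7 + 16*x/5 - 38/35.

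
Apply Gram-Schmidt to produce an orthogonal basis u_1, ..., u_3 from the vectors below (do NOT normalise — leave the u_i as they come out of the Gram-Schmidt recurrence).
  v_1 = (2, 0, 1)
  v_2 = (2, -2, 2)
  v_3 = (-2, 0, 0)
Orthogonal basis:
  u_1 = (2, 0, 1)
  u_2 = (-2/5, -2, 4/5)
  u_3 = (-1/3, 1/3, 2/3)

Apply the Gram-Schmidt recurrence
  u_1 = v_1
  u_i = v_i − Σ_{j<i} ((v_i · u_j) / (u_j · u_j)) · u_j.

Step by step this gives:
  u_1 = (2, 0, 1)
  u_2 = (-2/5, -2, 4/5)
  u_3 = (-1/3, 1/3, 2/3)

Orthogonality check:
  u_2 · u_1 = 0 (should be 0)
  u_3 · u_1 = 0 (should be 0)
  u_3 · u_2 = 0 (should be 0)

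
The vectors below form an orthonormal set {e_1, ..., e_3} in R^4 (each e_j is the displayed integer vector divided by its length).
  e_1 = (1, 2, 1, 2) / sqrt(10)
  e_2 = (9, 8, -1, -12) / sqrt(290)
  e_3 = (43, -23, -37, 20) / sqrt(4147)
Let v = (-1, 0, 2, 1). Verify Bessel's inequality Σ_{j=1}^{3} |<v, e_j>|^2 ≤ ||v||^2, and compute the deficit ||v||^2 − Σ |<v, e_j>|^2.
Σ |<v, e_j>|^2 = 714/143; ||v||^2 = 6; deficit = 144/143

Write each e_j = u_j / sqrt(<u_j, u_j>) where u_j is the displayed integer vector. Then <v, e_j> = <v, u_j> / sqrt(<u_j, u_j>), so |<v, e_j>|^2 = <v, u_j>^2 / <u_j, u_j>.
Coefficients: <v, e_1> = 3/sqrt(10), <v, e_2> = -23/sqrt(290), <v, e_3> = -97/sqrt(4147).
Square and sum: Σ |<v, e_j>|^2 = 714/143.
Compute ||v||^2 = v·v = 6.
Deficit = 6 − 714/143 = 144/143 ≥ 0, confirming Bessel's inequality. (The deficit equals ||v − Σ <v,e_j> e_j||^2, the squared distance from v to span{e_j}.)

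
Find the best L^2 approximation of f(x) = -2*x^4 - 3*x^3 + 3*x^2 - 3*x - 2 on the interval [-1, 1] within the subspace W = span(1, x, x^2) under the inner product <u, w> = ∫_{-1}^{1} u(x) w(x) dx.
g(x) = 9*x^2/7 - 24*x/5 - 64/35

The best approximation g ∈ W is the orthogonal projection of f onto W. Writing g = a_0 + a_1 x + a_2 x^2, the coefficients solve the normal equations G · a = b where
  G_{ij} = <φ_i, φ_j> and b_i = <f, φ_i>, with φ_0 = 1, φ_1 = x, φ_2 = x^2.
G =
  [2, 0, 2/3]
  [0, 2/3, 0]
  [2/3, 0, 2/5],
b = (-14/5, -16/5, -74/105).
Solving gives a_0 = -64/35, a_1 = -24/5, a_2 = 9/7, so
  g(x) = 9*x^2/7 - 24*x/5 - 64/35.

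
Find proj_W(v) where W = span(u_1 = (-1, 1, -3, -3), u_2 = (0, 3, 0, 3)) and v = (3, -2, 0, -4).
proj_W(v) = (-1/18, -26/9, -1/6, -28/9)

Set up U = [u_1 | ... | u_2] ∈ R^(4×2). The projector onto W = col(U) is P = U (U^T U)^(-1) U^T.
Compute U^T U =
  [20, -6]
  [-6, 18],
and U^T v = (7, -18).
Solve U^T U · c = U^T v for the coefficients: c = (1/18, -53/54). The projection is proj_W(v) = U c.
Check: (v - proj_W(v)) · u_1 = 0  (should be 0).
Check: (v - proj_W(v)) · u_2 = 0  (should be 0).
Result: proj_W(v) = (-1/18, -26/9, -1/6, -28/9).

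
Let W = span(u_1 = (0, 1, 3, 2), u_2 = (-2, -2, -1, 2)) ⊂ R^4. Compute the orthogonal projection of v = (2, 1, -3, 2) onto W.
proj_W(v) = (-20/181, -71/181, -163/181, -82/181)

Set up U = [u_1 | ... | u_2] ∈ R^(4×2). The projector onto W = col(U) is P = U (U^T U)^(-1) U^T.
Compute U^T U =
  [14, -1]
  [-1, 13],
and U^T v = (-4, 1).
Solve U^T U · c = U^T v for the coefficients: c = (-51/181, 10/181). The projection is proj_W(v) = U c.
Check: (v - proj_W(v)) · u_1 = 0  (should be 0).
Check: (v - proj_W(v)) · u_2 = 0  (should be 0).
Result: proj_W(v) = (-20/181, -71/181, -163/181, -82/181).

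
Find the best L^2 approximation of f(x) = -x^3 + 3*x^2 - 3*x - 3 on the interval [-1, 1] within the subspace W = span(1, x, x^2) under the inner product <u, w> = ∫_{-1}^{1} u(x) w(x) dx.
g(x) = 3*x^2 - 18*x/5 - 3

The best approximation g ∈ W is the orthogonal projection of f onto W. Writing g = a_0 + a_1 x + a_2 x^2, the coefficients solve the normal equations G · a = b where
  G_{ij} = <φ_i, φ_j> and b_i = <f, φ_i>, with φ_0 = 1, φ_1 = x, φ_2 = x^2.
G =
  [2, 0, 2/3]
  [0, 2/3, 0]
  [2/3, 0, 2/5],
b = (-4, -12/5, -4/5).
Solving gives a_0 = -3, a_1 = -18/5, a_2 = 3, so
  g(x) = 3*x^2 - 18*x/5 - 3.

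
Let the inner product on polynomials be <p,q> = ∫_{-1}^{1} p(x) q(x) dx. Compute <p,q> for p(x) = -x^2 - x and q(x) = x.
<p,q> = -2/3

Expand the product: p(x)·q(x) = -x^3 - x^2.
∫_{-1}^{1} of each monomial x^k gives [2/(k+1) if k even, 0 if k odd]. Integrating term-by-term (or equivalently evaluating the antiderivative F(x) = -x^4/4 - x^3/3 at the endpoints):
  F(1) − F(−1) = -7/12 − (1/12) = -2/3.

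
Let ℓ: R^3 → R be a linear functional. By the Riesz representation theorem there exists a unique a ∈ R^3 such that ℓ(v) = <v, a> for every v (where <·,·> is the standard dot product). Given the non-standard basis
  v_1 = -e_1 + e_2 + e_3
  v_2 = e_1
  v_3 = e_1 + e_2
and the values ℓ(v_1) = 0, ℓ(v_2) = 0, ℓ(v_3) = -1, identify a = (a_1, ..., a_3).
a = (0, -1, 1)

Write a = (a_1, ..., a_3) in the standard basis. For each basis vector v_i, ℓ(v_i) = <v_i, a> is a linear equation in the a_j's. Collect the n equations into a matrix system V a = ℓ, where row i of V is v_i (expressed in the standard basis). Since V is invertible (lower-triangular with 1s on the diagonal, up to permutation), solve by back-substitution:
  V =
[[-1, 1, 1],
 [1, 0, 0],
 [1, 1, 0]]
  V a = (0, 0, -1)
Solving gives a = (0, -1, 1).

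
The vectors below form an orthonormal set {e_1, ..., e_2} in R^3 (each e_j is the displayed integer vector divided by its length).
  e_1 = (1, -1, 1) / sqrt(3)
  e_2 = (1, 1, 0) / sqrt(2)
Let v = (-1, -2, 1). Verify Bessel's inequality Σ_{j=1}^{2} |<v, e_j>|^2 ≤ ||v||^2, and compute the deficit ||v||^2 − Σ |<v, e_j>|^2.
Σ |<v, e_j>|^2 = 35/6; ||v||^2 = 6; deficit = 1/6

Write each e_j = u_j / sqrt(<u_j, u_j>) where u_j is the displayed integer vector. Then <v, e_j> = <v, u_j> / sqrt(<u_j, u_j>), so |<v, e_j>|^2 = <v, u_j>^2 / <u_j, u_j>.
Coefficients: <v, e_1> = 2/sqrt(3), <v, e_2> = -3/sqrt(2).
Square and sum: Σ |<v, e_j>|^2 = 35/6.
Compute ||v||^2 = v·v = 6.
Deficit = 6 − 35/6 = 1/6 ≥ 0, confirming Bessel's inequality. (The deficit equals ||v − Σ <v,e_j> e_j||^2, the squared distance from v to span{e_j}.)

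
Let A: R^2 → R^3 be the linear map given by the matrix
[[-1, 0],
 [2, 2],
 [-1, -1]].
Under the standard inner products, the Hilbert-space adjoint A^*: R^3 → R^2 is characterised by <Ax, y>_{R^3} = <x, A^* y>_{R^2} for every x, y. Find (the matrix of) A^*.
A^* = A^T =
[[-1, 2, -1],
 [0, 2, -1]]

For real matrices with standard dot products, the defining identity <Ax, y> = <x, A^* y> gives (Ax)^T y = x^T (A^*) y, i.e. x^T A^T y = x^T (A^*) y. Since this holds for all x, y, we must have A^* = A^T. Therefore
A^* =
[[-1, 2, -1],
 [0, 2, -1]].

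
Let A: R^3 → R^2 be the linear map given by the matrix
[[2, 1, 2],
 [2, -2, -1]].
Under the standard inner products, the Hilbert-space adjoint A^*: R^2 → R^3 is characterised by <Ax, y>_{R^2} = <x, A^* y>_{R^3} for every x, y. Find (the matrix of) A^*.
A^* = A^T =
[[2, 2],
 [1, -2],
 [2, -1]]

For real matrices with standard dot products, the defining identity <Ax, y> = <x, A^* y> gives (Ax)^T y = x^T (A^*) y, i.e. x^T A^T y = x^T (A^*) y. Since this holds for all x, y, we must have A^* = A^T. Therefore
A^* =
[[2, 2],
 [1, -2],
 [2, -1]].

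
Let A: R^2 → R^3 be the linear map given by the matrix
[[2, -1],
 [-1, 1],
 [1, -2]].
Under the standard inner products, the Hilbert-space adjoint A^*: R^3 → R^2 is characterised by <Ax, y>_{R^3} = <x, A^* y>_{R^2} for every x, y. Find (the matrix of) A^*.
A^* = A^T =
[[2, -1, 1],
 [-1, 1, -2]]

For real matrices with standard dot products, the defining identity <Ax, y> = <x, A^* y> gives (Ax)^T y = x^T (A^*) y, i.e. x^T A^T y = x^T (A^*) y. Since this holds for all x, y, we must have A^* = A^T. Therefore
A^* =
[[2, -1, 1],
 [-1, 1, -2]].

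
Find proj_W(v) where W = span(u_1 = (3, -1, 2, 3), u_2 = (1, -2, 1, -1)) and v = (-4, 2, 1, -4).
proj_W(v) = (-441/145, 102/145, -57/29, -99/29)

Set up U = [u_1 | ... | u_2] ∈ R^(4×2). The projector onto W = col(U) is P = U (U^T U)^(-1) U^T.
Compute U^T U =
  [23, 4]
  [4, 7],
and U^T v = (-24, -3).
Solve U^T U · c = U^T v for the coefficients: c = (-156/145, 27/145). The projection is proj_W(v) = U c.
Check: (v - proj_W(v)) · u_1 = 0  (should be 0).
Check: (v - proj_W(v)) · u_2 = 0  (should be 0).
Result: proj_W(v) = (-441/145, 102/145, -57/29, -99/29).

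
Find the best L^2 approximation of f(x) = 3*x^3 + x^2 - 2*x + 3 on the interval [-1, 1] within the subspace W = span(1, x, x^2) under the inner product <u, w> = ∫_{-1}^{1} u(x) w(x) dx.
g(x) = x^2 - x/5 + 3

The best approximation g ∈ W is the orthogonal projection of f onto W. Writing g = a_0 + a_1 x + a_2 x^2, the coefficients solve the normal equations G · a = b where
  G_{ij} = <φ_i, φ_j> and b_i = <f, φ_i>, with φ_0 = 1, φ_1 = x, φ_2 = x^2.
G =
  [2, 0, 2/3]
  [0, 2/3, 0]
  [2/3, 0, 2/5],
b = (20/3, -2/15, 12/5).
Solving gives a_0 = 3, a_1 = -1/5, a_2 = 1, so
  g(x) = x^2 - x/5 + 3.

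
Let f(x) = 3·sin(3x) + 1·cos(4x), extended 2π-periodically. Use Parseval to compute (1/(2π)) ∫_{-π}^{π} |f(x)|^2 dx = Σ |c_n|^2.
Σ |c_n|^2 = 5

Expand |f|^2 and use orthogonality of {sin(nx), cos(mx)} on [-π, π]:
  ∫_{-π}^{π} sin(nx)^2 dx = π, ∫ cos(mx)^2 dx = π, and cross terms integrate to 0.
So ∫_{-π}^{π} f(x)^2 dx = 3^2 · π + 1^2 · π = (9 + 1)π.
Divide by 2π: (9 + 1)/2 = 5.
By Parseval, this equals Σ |c_n|^2.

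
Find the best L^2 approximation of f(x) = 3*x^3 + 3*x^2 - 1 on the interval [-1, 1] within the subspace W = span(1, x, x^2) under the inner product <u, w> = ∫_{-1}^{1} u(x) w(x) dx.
g(x) = 3*x^2 + 9*x/5 - 1

The best approximation g ∈ W is the orthogonal projection of f onto W. Writing g = a_0 + a_1 x + a_2 x^2, the coefficients solve the normal equations G · a = b where
  G_{ij} = <φ_i, φ_j> and b_i = <f, φ_i>, with φ_0 = 1, φ_1 = x, φ_2 = x^2.
G =
  [2, 0, 2/3]
  [0, 2/3, 0]
  [2/3, 0, 2/5],
b = (0, 6/5, 8/15).
Solving gives a_0 = -1, a_1 = 9/5, a_2 = 3, so
  g(x) = 3*x^2 + 9*x/5 - 1.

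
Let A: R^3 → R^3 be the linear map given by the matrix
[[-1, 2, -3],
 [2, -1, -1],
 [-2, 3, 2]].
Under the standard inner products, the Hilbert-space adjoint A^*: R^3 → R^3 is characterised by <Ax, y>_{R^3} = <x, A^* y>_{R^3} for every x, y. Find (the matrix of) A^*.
A^* = A^T =
[[-1, 2, -2],
 [2, -1, 3],
 [-3, -1, 2]]

For real matrices with standard dot products, the defining identity <Ax, y> = <x, A^* y> gives (Ax)^T y = x^T (A^*) y, i.e. x^T A^T y = x^T (A^*) y. Since this holds for all x, y, we must have A^* = A^T. Therefore
A^* =
[[-1, 2, -2],
 [2, -1, 3],
 [-3, -1, 2]].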